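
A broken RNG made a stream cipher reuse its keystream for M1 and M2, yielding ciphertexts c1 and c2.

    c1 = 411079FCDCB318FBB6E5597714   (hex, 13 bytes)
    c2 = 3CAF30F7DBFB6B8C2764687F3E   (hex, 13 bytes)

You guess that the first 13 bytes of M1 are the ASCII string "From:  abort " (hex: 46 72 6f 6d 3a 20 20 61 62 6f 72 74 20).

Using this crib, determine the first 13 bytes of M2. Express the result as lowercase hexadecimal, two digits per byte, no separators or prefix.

First, c1 ⊕ c2 = (M1 ⊕ K) ⊕ (M2 ⊕ K) = M1 ⊕ M2, so the key drops out. Then M2 = (M1 ⊕ M2) ⊕ M1 over the first 13 bytes.
byte 0: (41 xor 3c) xor 46 = 7d xor 46 = 3b
byte 1: (10 xor af) xor 72 = bf xor 72 = cd
byte 2: (79 xor 30) xor 6f = 49 xor 6f = 26
byte 3: (fc xor f7) xor 6d = 0b xor 6d = 66
byte 4: (dc xor db) xor 3a = 07 xor 3a = 3d
byte 5: (b3 xor fb) xor 20 = 48 xor 20 = 68
byte 6: (18 xor 6b) xor 20 = 73 xor 20 = 53
byte 7: (fb xor 8c) xor 61 = 77 xor 61 = 16
byte 8: (b6 xor 27) xor 62 = 91 xor 62 = f3
byte 9: (e5 xor 64) xor 6f = 81 xor 6f = ee
byte 10: (59 xor 68) xor 72 = 31 xor 72 = 43
byte 11: (77 xor 7f) xor 74 = 08 xor 74 = 7c
byte 12: (14 xor 3e) xor 20 = 2a xor 20 = 0a

3bcd26663d685316f3ee437c0a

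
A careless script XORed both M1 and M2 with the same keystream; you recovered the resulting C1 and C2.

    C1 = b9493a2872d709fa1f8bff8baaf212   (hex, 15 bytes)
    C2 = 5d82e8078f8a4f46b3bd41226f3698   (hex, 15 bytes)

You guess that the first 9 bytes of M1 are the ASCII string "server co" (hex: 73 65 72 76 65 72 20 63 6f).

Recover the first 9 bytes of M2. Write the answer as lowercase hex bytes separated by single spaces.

97 ae a0 59 98 2f 66 df c3

First, C1 ⊕ C2 = (M1 ⊕ K) ⊕ (M2 ⊕ K) = M1 ⊕ M2, so the key drops out. Then M2 = (M1 ⊕ M2) ⊕ M1 over the first 9 bytes.
byte 0: (b9 xor 5d) xor 73 = e4 xor 73 = 97
byte 1: (49 xor 82) xor 65 = cb xor 65 = ae
byte 2: (3a xor e8) xor 72 = d2 xor 72 = a0
byte 3: (28 xor 07) xor 76 = 2f xor 76 = 59
byte 4: (72 xor 8f) xor 65 = fd xor 65 = 98
byte 5: (d7 xor 8a) xor 72 = 5d xor 72 = 2f
byte 6: (09 xor 4f) xor 20 = 46 xor 20 = 66
byte 7: (fa xor 46) xor 63 = bc xor 63 = df
byte 8: (1f xor b3) xor 6f = ac xor 6f = c3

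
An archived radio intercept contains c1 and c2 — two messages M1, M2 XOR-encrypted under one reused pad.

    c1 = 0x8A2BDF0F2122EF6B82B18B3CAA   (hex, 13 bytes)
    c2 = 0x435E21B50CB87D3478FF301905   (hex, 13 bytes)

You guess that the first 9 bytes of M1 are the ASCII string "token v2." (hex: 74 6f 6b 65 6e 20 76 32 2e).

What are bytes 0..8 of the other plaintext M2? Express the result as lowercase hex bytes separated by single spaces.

bd 1a 95 df 43 ba e4 6d d4

First, c1 ⊕ c2 = (M1 ⊕ K) ⊕ (M2 ⊕ K) = M1 ⊕ M2, so the key drops out. Then M2 = (M1 ⊕ M2) ⊕ M1 over the first 9 bytes.
byte 0: (8a xor 43) xor 74 = c9 xor 74 = bd
byte 1: (2b xor 5e) xor 6f = 75 xor 6f = 1a
byte 2: (df xor 21) xor 6b = fe xor 6b = 95
byte 3: (0f xor b5) xor 65 = ba xor 65 = df
byte 4: (21 xor 0c) xor 6e = 2d xor 6e = 43
byte 5: (22 xor b8) xor 20 = 9a xor 20 = ba
byte 6: (ef xor 7d) xor 76 = 92 xor 76 = e4
byte 7: (6b xor 34) xor 32 = 5f xor 32 = 6d
byte 8: (82 xor 78) xor 2e = fa xor 2e = d4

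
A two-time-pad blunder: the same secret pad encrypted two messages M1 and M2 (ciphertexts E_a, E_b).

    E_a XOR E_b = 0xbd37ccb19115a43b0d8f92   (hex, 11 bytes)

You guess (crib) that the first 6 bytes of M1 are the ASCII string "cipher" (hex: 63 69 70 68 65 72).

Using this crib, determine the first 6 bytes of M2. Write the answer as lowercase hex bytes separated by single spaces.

de 5e bc d9 f4 67

Since E_a ⊕ E_b = M1 ⊕ M2, XORing with the guessed M1 bytes yields the corresponding M2 bytes: M2 = (E_a ⊕ E_b) ⊕ M1.
bd XOR 63 = de
37 XOR 69 = 5e
cc XOR 70 = bc
b1 XOR 68 = d9
91 XOR 65 = f4
15 XOR 72 = 67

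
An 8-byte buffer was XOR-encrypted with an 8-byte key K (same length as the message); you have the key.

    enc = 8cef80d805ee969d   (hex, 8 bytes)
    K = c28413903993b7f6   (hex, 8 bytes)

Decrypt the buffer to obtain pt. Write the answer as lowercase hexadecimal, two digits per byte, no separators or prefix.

byte 0: 8c xor c2 = 4e
byte 1: ef xor 84 = 6b
byte 2: 80 xor 13 = 93
byte 3: d8 xor 90 = 48
byte 4: 05 xor 39 = 3c
byte 5: ee xor 93 = 7d
byte 6: 96 xor b7 = 21
byte 7: 9d xor f6 = 6b

4e6b93483c7d216b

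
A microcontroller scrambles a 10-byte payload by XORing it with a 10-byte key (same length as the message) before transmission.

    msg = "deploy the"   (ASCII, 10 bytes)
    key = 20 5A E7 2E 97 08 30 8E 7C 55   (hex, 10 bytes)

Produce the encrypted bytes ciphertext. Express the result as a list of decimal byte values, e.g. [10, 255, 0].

[68, 63, 151, 66, 248, 113, 16, 250, 20, 48]

byte 0: 64 ^ 20 = 44
byte 1: 65 ^ 5a = 3f
byte 2: 70 ^ e7 = 97
byte 3: 6c ^ 2e = 42
byte 4: 6f ^ 97 = f8
byte 5: 79 ^ 08 = 71
byte 6: 20 ^ 30 = 10
byte 7: 74 ^ 8e = fa
byte 8: 68 ^ 7c = 14
byte 9: 65 ^ 55 = 30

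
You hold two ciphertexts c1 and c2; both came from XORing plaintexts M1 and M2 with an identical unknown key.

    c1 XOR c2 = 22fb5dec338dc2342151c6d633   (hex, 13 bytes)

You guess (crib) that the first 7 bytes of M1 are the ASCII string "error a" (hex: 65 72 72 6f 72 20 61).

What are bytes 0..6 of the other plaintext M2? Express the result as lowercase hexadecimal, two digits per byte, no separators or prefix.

47892f8341ada3

Since c1 ⊕ c2 = M1 ⊕ M2, XORing with the guessed M1 bytes yields the corresponding M2 bytes: M2 = (c1 ⊕ c2) ⊕ M1.
 34 ^ 101 =  71
251 ^ 114 = 137
 93 ^ 114 =  47
236 ^ 111 = 131
 51 ^ 114 =  65
141 ^  32 = 173
194 ^  97 = 163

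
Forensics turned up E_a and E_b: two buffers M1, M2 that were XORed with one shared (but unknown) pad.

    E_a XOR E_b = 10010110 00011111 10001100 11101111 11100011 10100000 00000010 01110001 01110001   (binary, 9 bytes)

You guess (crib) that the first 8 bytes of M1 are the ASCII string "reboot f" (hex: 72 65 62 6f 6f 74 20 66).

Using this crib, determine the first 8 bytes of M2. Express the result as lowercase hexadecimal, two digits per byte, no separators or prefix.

Since E_a ⊕ E_b = M1 ⊕ M2, XORing with the guessed M1 bytes yields the corresponding M2 bytes: M2 = (E_a ⊕ E_b) ⊕ M1.
96 ^ 72 = e4
1f ^ 65 = 7a
8c ^ 62 = ee
ef ^ 6f = 80
e3 ^ 6f = 8c
a0 ^ 74 = d4
02 ^ 20 = 22
71 ^ 66 = 17

e47aee808cd42217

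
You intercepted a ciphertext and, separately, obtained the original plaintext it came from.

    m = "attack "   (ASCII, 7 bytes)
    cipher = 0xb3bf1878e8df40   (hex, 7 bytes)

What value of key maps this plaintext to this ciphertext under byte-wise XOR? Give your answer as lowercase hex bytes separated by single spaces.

d2 cb 6c 19 8b b4 60

Since cipher = m ⊕ key, XORing both sides with m gives key = m ⊕ cipher.
byte 0:  97 xor 179 = 210
byte 1: 116 xor 191 = 203
byte 2: 116 xor  24 = 108
byte 3:  97 xor 120 =  25
byte 4:  99 xor 232 = 139
byte 5: 107 xor 223 = 180
byte 6:  32 xor  64 =  96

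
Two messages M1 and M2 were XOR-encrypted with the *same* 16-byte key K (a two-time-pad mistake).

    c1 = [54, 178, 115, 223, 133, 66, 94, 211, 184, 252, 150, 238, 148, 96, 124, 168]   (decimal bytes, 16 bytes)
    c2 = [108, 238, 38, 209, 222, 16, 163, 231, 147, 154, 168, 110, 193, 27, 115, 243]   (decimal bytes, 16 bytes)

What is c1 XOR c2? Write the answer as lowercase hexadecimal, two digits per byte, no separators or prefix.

5a5c550e5b52fd342b663e80557b0f5b

c1 ⊕ c2 = (M1 ⊕ K) ⊕ (M2 ⊕ K) = M1 ⊕ M2 — the shared key cancels under XOR.
 54 xor 108 =  90
178 xor 238 =  92
115 xor  38 =  85
223 xor 209 =  14
133 xor 222 =  91
 66 xor  16 =  82
 94 xor 163 = 253
211 xor 231 =  52
184 xor 147 =  43
252 xor 154 = 102
150 xor 168 =  62
238 xor 110 = 128
148 xor 193 =  85
 96 xor  27 = 123
124 xor 115 =  15
168 xor 243 =  91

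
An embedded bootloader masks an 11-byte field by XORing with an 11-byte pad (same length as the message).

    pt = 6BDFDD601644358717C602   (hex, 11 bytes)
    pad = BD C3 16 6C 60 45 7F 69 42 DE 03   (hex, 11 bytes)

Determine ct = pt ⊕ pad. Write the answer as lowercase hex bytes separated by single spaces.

d6 1c cb 0c 76 01 4a ee 55 18 01

XOR is its own inverse, so applying the key byte-wise gives the result directly.
107 XOR 189 = 214
223 XOR 195 =  28
221 XOR  22 = 203
 96 XOR 108 =  12
 22 XOR  96 = 118
 68 XOR  69 =   1
 53 XOR 127 =  74
135 XOR 105 = 238
 23 XOR  66 =  85
198 XOR 222 =  24
  2 XOR   3 =   1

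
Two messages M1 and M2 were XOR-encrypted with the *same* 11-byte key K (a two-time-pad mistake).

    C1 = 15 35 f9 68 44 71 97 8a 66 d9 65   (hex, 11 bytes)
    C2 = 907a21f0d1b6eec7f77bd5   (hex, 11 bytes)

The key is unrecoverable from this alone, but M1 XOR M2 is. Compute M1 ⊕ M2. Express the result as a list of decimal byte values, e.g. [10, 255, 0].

[133, 79, 216, 152, 149, 199, 121, 77, 145, 162, 176]

C1 ⊕ C2 = (M1 ⊕ K) ⊕ (M2 ⊕ K) = M1 ⊕ M2 — the shared key cancels under XOR.
byte 0: 15 XOR 90 = 85
byte 1: 35 XOR 7a = 4f
byte 2: f9 XOR 21 = d8
byte 3: 68 XOR f0 = 98
byte 4: 44 XOR d1 = 95
byte 5: 71 XOR b6 = c7
byte 6: 97 XOR ee = 79
byte 7: 8a XOR c7 = 4d
byte 8: 66 XOR f7 = 91
byte 9: d9 XOR 7b = a2
byte 10: 65 XOR d5 = b0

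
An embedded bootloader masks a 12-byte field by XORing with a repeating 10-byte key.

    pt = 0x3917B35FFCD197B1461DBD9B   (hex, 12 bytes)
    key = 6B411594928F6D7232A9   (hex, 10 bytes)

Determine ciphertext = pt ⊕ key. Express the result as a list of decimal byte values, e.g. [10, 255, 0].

The 10-byte key repeats, so the effective keystream is 6b 41 15 94 92 8f 6d 72 32 a9 6b 41.
byte 0: 39 ^ 6b = 52
byte 1: 17 ^ 41 = 56
byte 2: b3 ^ 15 = a6
byte 3: 5f ^ 94 = cb
byte 4: fc ^ 92 = 6e
byte 5: d1 ^ 8f = 5e
byte 6: 97 ^ 6d = fa
byte 7: b1 ^ 72 = c3
byte 8: 46 ^ 32 = 74
byte 9: 1d ^ a9 = b4
byte 10: bd ^ 6b = d6
byte 11: 9b ^ 41 = da

[82, 86, 166, 203, 110, 94, 250, 195, 116, 180, 214, 218]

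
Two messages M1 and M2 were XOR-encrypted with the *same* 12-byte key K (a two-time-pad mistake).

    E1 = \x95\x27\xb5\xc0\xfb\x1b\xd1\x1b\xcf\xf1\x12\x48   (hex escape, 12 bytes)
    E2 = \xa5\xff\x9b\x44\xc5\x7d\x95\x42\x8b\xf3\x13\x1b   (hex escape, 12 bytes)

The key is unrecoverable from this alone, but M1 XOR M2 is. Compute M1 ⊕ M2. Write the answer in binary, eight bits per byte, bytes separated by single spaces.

E1 ⊕ E2 = (M1 ⊕ K) ⊕ (M2 ⊕ K) = M1 ⊕ M2 — the shared key cancels under XOR.
byte 0: 95 xor a5 = 30
byte 1: 27 xor ff = d8
byte 2: b5 xor 9b = 2e
byte 3: c0 xor 44 = 84
byte 4: fb xor c5 = 3e
byte 5: 1b xor 7d = 66
byte 6: d1 xor 95 = 44
byte 7: 1b xor 42 = 59
byte 8: cf xor 8b = 44
byte 9: f1 xor f3 = 02
byte 10: 12 xor 13 = 01
byte 11: 48 xor 1b = 53

00110000 11011000 00101110 10000100 00111110 01100110 01000100 01011001 01000100 00000010 00000001 01010011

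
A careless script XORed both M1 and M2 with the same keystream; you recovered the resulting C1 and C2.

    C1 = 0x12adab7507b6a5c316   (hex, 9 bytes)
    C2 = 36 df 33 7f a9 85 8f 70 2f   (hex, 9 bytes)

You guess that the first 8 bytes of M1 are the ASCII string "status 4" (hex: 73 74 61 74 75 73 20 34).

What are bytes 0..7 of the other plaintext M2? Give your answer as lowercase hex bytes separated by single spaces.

57 06 f9 7e db 40 0a 87

First, C1 ⊕ C2 = (M1 ⊕ K) ⊕ (M2 ⊕ K) = M1 ⊕ M2, so the key drops out. Then M2 = (M1 ⊕ M2) ⊕ M1 over the first 8 bytes.
byte 0: (12 ⊕ 36) ⊕ 73 = 24 ⊕ 73 = 57
byte 1: (ad ⊕ df) ⊕ 74 = 72 ⊕ 74 = 06
byte 2: (ab ⊕ 33) ⊕ 61 = 98 ⊕ 61 = f9
byte 3: (75 ⊕ 7f) ⊕ 74 = 0a ⊕ 74 = 7e
byte 4: (07 ⊕ a9) ⊕ 75 = ae ⊕ 75 = db
byte 5: (b6 ⊕ 85) ⊕ 73 = 33 ⊕ 73 = 40
byte 6: (a5 ⊕ 8f) ⊕ 20 = 2a ⊕ 20 = 0a
byte 7: (c3 ⊕ 70) ⊕ 34 = b3 ⊕ 34 = 87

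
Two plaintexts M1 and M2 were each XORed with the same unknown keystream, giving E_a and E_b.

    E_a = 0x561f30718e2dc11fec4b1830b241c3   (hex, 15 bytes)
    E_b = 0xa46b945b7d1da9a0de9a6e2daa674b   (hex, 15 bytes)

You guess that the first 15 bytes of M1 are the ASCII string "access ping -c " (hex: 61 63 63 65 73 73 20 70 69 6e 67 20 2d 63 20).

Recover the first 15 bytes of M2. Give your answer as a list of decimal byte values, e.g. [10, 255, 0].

First, E_a ⊕ E_b = (M1 ⊕ K) ⊕ (M2 ⊕ K) = M1 ⊕ M2, so the key drops out. Then M2 = (M1 ⊕ M2) ⊕ M1 over the first 15 bytes.
byte 0: (56 xor a4) xor 61 = f2 xor 61 = 93
byte 1: (1f xor 6b) xor 63 = 74 xor 63 = 17
byte 2: (30 xor 94) xor 63 = a4 xor 63 = c7
byte 3: (71 xor 5b) xor 65 = 2a xor 65 = 4f
byte 4: (8e xor 7d) xor 73 = f3 xor 73 = 80
byte 5: (2d xor 1d) xor 73 = 30 xor 73 = 43
byte 6: (c1 xor a9) xor 20 = 68 xor 20 = 48
byte 7: (1f xor a0) xor 70 = bf xor 70 = cf
byte 8: (ec xor de) xor 69 = 32 xor 69 = 5b
byte 9: (4b xor 9a) xor 6e = d1 xor 6e = bf
byte 10: (18 xor 6e) xor 67 = 76 xor 67 = 11
byte 11: (30 xor 2d) xor 20 = 1d xor 20 = 3d
byte 12: (b2 xor aa) xor 2d = 18 xor 2d = 35
byte 13: (41 xor 67) xor 63 = 26 xor 63 = 45
byte 14: (c3 xor 4b) xor 20 = 88 xor 20 = a8

[147, 23, 199, 79, 128, 67, 72, 207, 91, 191, 17, 61, 53, 69, 168]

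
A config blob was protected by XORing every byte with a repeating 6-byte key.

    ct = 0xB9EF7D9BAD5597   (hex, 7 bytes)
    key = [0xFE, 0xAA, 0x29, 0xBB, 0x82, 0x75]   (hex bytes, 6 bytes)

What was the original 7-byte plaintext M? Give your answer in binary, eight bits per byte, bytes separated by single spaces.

The 6-byte key repeats, so the effective keystream is fe aa 29 bb 82 75 fe.
byte 0: b9 xor fe = 47
byte 1: ef xor aa = 45
byte 2: 7d xor 29 = 54
byte 3: 9b xor bb = 20
byte 4: ad xor 82 = 2f
byte 5: 55 xor 75 = 20
byte 6: 97 xor fe = 69

01000111 01000101 01010100 00100000 00101111 00100000 01101001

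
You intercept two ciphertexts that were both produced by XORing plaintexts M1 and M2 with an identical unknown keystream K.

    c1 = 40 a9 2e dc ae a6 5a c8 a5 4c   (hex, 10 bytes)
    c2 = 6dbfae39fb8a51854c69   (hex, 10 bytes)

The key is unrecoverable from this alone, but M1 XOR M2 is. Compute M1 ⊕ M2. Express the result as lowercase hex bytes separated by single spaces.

2d 16 80 e5 55 2c 0b 4d e9 25

c1 ⊕ c2 = (M1 ⊕ K) ⊕ (M2 ⊕ K) = M1 ⊕ M2 — the shared key cancels under XOR.
byte 0: 40 xor 6d = 2d
byte 1: a9 xor bf = 16
byte 2: 2e xor ae = 80
byte 3: dc xor 39 = e5
byte 4: ae xor fb = 55
byte 5: a6 xor 8a = 2c
byte 6: 5a xor 51 = 0b
byte 7: c8 xor 85 = 4d
byte 8: a5 xor 4c = e9
byte 9: 4c xor 69 = 25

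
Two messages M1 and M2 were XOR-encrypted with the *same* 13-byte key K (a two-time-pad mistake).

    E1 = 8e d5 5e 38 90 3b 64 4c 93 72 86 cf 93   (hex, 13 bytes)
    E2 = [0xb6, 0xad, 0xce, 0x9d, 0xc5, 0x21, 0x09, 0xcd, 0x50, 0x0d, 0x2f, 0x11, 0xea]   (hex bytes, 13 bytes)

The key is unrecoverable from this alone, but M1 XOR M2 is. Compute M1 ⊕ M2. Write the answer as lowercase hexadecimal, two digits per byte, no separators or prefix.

387890a5551a6d81c37fa9de79

E1 ⊕ E2 = (M1 ⊕ K) ⊕ (M2 ⊕ K) = M1 ⊕ M2 — the shared key cancels under XOR.
8e ^ b6 = 38
d5 ^ ad = 78
5e ^ ce = 90
38 ^ 9d = a5
90 ^ c5 = 55
3b ^ 21 = 1a
64 ^ 09 = 6d
4c ^ cd = 81
93 ^ 50 = c3
72 ^ 0d = 7f
86 ^ 2f = a9
cf ^ 11 = de
93 ^ ea = 79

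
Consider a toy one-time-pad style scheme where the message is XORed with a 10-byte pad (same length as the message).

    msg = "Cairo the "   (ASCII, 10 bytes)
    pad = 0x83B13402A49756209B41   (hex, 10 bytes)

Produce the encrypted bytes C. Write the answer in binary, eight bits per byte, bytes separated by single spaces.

byte 0: 43 ⊕ 83 = c0
byte 1: 61 ⊕ b1 = d0
byte 2: 69 ⊕ 34 = 5d
byte 3: 72 ⊕ 02 = 70
byte 4: 6f ⊕ a4 = cb
byte 5: 20 ⊕ 97 = b7
byte 6: 74 ⊕ 56 = 22
byte 7: 68 ⊕ 20 = 48
byte 8: 65 ⊕ 9b = fe
byte 9: 20 ⊕ 41 = 61

11000000 11010000 01011101 01110000 11001011 10110111 00100010 01001000 11111110 01100001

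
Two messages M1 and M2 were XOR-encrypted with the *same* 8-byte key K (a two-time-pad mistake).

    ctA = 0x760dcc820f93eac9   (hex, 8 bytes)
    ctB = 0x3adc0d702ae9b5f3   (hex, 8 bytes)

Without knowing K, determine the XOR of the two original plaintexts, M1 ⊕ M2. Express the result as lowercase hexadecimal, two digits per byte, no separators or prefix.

4cd1c1f2257a5f3a

ctA ⊕ ctB = (M1 ⊕ K) ⊕ (M2 ⊕ K) = M1 ⊕ M2 — the shared key cancels under XOR.
76 ^ 3a = 4c
0d ^ dc = d1
cc ^ 0d = c1
82 ^ 70 = f2
0f ^ 2a = 25
93 ^ e9 = 7a
ea ^ b5 = 5f
c9 ^ f3 = 3a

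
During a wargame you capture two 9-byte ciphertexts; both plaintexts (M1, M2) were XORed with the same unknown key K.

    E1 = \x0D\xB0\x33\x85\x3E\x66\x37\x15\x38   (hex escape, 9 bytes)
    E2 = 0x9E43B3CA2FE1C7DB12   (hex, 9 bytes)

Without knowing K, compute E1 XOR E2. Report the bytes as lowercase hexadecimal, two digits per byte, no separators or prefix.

93f3804f1187f0ce2a

E1 ⊕ E2 = (M1 ⊕ K) ⊕ (M2 ⊕ K) = M1 ⊕ M2 — the shared key cancels under XOR.
byte 0: 0d ⊕ 9e = 93
byte 1: b0 ⊕ 43 = f3
byte 2: 33 ⊕ b3 = 80
byte 3: 85 ⊕ ca = 4f
byte 4: 3e ⊕ 2f = 11
byte 5: 66 ⊕ e1 = 87
byte 6: 37 ⊕ c7 = f0
byte 7: 15 ⊕ db = ce
byte 8: 38 ⊕ 12 = 2a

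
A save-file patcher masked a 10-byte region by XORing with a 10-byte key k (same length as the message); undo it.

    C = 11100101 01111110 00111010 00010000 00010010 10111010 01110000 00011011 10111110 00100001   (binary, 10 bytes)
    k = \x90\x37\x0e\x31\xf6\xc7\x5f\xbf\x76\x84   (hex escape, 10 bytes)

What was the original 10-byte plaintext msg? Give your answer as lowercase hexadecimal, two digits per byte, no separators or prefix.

75493421e47d2fa4c8a5

11100101 ^ 10010000 = 01110101
01111110 ^ 00110111 = 01001001
00111010 ^ 00001110 = 00110100
00010000 ^ 00110001 = 00100001
00010010 ^ 11110110 = 11100100
10111010 ^ 11000111 = 01111101
01110000 ^ 01011111 = 00101111
00011011 ^ 10111111 = 10100100
10111110 ^ 01110110 = 11001000
00100001 ^ 10000100 = 10100101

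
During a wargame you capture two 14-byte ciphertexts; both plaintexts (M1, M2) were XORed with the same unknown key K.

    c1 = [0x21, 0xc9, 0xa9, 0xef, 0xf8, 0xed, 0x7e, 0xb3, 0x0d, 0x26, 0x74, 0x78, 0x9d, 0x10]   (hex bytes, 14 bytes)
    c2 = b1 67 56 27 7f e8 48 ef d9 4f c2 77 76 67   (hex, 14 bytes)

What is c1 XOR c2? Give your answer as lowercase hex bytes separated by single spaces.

c1 ⊕ c2 = (M1 ⊕ K) ⊕ (M2 ⊕ K) = M1 ⊕ M2 — the shared key cancels under XOR.
21 ⊕ b1 = 90
c9 ⊕ 67 = ae
a9 ⊕ 56 = ff
ef ⊕ 27 = c8
f8 ⊕ 7f = 87
ed ⊕ e8 = 05
7e ⊕ 48 = 36
b3 ⊕ ef = 5c
0d ⊕ d9 = d4
26 ⊕ 4f = 69
74 ⊕ c2 = b6
78 ⊕ 77 = 0f
9d ⊕ 76 = eb
10 ⊕ 67 = 77

90 ae ff c8 87 05 36 5c d4 69 b6 0f eb 77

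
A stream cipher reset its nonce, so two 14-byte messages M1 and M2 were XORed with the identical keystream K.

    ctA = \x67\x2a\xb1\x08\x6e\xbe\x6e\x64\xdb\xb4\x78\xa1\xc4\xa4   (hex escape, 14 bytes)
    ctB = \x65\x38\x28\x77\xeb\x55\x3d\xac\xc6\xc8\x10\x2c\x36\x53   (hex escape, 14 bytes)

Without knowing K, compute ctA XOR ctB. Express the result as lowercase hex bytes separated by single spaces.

02 12 99 7f 85 eb 53 c8 1d 7c 68 8d f2 f7

ctA ⊕ ctB = (M1 ⊕ K) ⊕ (M2 ⊕ K) = M1 ⊕ M2 — the shared key cancels under XOR.
67 xor 65 = 02
2a xor 38 = 12
b1 xor 28 = 99
08 xor 77 = 7f
6e xor eb = 85
be xor 55 = eb
6e xor 3d = 53
64 xor ac = c8
db xor c6 = 1d
b4 xor c8 = 7c
78 xor 10 = 68
a1 xor 2c = 8d
c4 xor 36 = f2
a4 xor 53 = f7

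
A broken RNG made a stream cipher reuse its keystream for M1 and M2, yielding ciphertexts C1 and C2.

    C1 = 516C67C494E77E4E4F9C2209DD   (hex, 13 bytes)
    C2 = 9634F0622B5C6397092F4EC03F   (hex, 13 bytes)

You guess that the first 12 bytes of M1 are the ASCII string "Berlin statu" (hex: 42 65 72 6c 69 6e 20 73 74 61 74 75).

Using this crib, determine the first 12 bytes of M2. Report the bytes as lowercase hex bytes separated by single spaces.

First, C1 ⊕ C2 = (M1 ⊕ K) ⊕ (M2 ⊕ K) = M1 ⊕ M2, so the key drops out. Then M2 = (M1 ⊕ M2) ⊕ M1 over the first 12 bytes.
byte 0: (51 ⊕ 96) ⊕ 42 = c7 ⊕ 42 = 85
byte 1: (6c ⊕ 34) ⊕ 65 = 58 ⊕ 65 = 3d
byte 2: (67 ⊕ f0) ⊕ 72 = 97 ⊕ 72 = e5
byte 3: (c4 ⊕ 62) ⊕ 6c = a6 ⊕ 6c = ca
byte 4: (94 ⊕ 2b) ⊕ 69 = bf ⊕ 69 = d6
byte 5: (e7 ⊕ 5c) ⊕ 6e = bb ⊕ 6e = d5
byte 6: (7e ⊕ 63) ⊕ 20 = 1d ⊕ 20 = 3d
byte 7: (4e ⊕ 97) ⊕ 73 = d9 ⊕ 73 = aa
byte 8: (4f ⊕ 09) ⊕ 74 = 46 ⊕ 74 = 32
byte 9: (9c ⊕ 2f) ⊕ 61 = b3 ⊕ 61 = d2
byte 10: (22 ⊕ 4e) ⊕ 74 = 6c ⊕ 74 = 18
byte 11: (09 ⊕ c0) ⊕ 75 = c9 ⊕ 75 = bc

85 3d e5 ca d6 d5 3d aa 32 d2 18 bc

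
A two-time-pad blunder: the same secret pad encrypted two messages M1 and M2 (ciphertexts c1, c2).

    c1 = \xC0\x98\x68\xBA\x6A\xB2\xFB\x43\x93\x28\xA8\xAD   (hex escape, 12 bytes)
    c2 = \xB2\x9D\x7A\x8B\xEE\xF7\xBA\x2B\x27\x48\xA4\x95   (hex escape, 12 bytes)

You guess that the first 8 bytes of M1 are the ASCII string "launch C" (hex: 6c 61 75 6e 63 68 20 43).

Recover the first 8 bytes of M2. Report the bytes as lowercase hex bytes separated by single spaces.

First, c1 ⊕ c2 = (M1 ⊕ K) ⊕ (M2 ⊕ K) = M1 ⊕ M2, so the key drops out. Then M2 = (M1 ⊕ M2) ⊕ M1 over the first 8 bytes.
byte 0: (c0 ⊕ b2) ⊕ 6c = 72 ⊕ 6c = 1e
byte 1: (98 ⊕ 9d) ⊕ 61 = 05 ⊕ 61 = 64
byte 2: (68 ⊕ 7a) ⊕ 75 = 12 ⊕ 75 = 67
byte 3: (ba ⊕ 8b) ⊕ 6e = 31 ⊕ 6e = 5f
byte 4: (6a ⊕ ee) ⊕ 63 = 84 ⊕ 63 = e7
byte 5: (b2 ⊕ f7) ⊕ 68 = 45 ⊕ 68 = 2d
byte 6: (fb ⊕ ba) ⊕ 20 = 41 ⊕ 20 = 61
byte 7: (43 ⊕ 2b) ⊕ 43 = 68 ⊕ 43 = 2b

1e 64 67 5f e7 2d 61 2b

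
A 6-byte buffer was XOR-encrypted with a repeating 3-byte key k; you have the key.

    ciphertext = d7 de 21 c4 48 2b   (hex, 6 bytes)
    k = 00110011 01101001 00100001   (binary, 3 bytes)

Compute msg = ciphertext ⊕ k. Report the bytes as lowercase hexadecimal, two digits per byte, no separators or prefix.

The 3-byte key repeats, so the effective keystream is 33 69 21 33 69 21.
byte 0: d7 ⊕ 33 = e4
byte 1: de ⊕ 69 = b7
byte 2: 21 ⊕ 21 = 00
byte 3: c4 ⊕ 33 = f7
byte 4: 48 ⊕ 69 = 21
byte 5: 2b ⊕ 21 = 0a

e4b700f7210a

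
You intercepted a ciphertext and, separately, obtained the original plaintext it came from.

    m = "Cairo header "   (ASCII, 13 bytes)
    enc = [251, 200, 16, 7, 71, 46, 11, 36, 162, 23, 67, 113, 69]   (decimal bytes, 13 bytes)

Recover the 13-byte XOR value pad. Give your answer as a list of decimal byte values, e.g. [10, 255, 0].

[184, 169, 121, 117, 40, 14, 99, 65, 195, 115, 38, 3, 101]

Since enc = m ⊕ pad, XORing both sides with m gives pad = m ⊕ enc.
byte 0: 43 xor fb = b8
byte 1: 61 xor c8 = a9
byte 2: 69 xor 10 = 79
byte 3: 72 xor 07 = 75
byte 4: 6f xor 47 = 28
byte 5: 20 xor 2e = 0e
byte 6: 68 xor 0b = 63
byte 7: 65 xor 24 = 41
byte 8: 61 xor a2 = c3
byte 9: 64 xor 17 = 73
byte 10: 65 xor 43 = 26
byte 11: 72 xor 71 = 03
byte 12: 20 xor 45 = 65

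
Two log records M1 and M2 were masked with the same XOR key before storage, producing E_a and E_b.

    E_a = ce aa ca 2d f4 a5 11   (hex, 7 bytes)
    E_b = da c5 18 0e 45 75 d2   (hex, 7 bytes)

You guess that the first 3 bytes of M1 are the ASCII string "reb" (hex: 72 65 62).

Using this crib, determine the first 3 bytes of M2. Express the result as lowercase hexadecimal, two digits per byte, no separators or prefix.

660ab0

First, E_a ⊕ E_b = (M1 ⊕ K) ⊕ (M2 ⊕ K) = M1 ⊕ M2, so the key drops out. Then M2 = (M1 ⊕ M2) ⊕ M1 over the first 3 bytes.
byte 0: (ce xor da) xor 72 = 14 xor 72 = 66
byte 1: (aa xor c5) xor 65 = 6f xor 65 = 0a
byte 2: (ca xor 18) xor 62 = d2 xor 62 = b0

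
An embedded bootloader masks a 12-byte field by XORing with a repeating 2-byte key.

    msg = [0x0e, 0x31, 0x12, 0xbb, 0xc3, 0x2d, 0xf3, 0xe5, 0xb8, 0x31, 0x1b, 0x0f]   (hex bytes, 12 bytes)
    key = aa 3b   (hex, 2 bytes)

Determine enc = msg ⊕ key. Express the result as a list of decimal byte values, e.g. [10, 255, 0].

The 2-byte key repeats, so the effective keystream is aa 3b aa 3b aa 3b aa 3b aa 3b aa 3b.
byte 0: 0e ^ aa = a4
byte 1: 31 ^ 3b = 0a
byte 2: 12 ^ aa = b8
byte 3: bb ^ 3b = 80
byte 4: c3 ^ aa = 69
byte 5: 2d ^ 3b = 16
byte 6: f3 ^ aa = 59
byte 7: e5 ^ 3b = de
byte 8: b8 ^ aa = 12
byte 9: 31 ^ 3b = 0a
byte 10: 1b ^ aa = b1
byte 11: 0f ^ 3b = 34

[164, 10, 184, 128, 105, 22, 89, 222, 18, 10, 177, 52]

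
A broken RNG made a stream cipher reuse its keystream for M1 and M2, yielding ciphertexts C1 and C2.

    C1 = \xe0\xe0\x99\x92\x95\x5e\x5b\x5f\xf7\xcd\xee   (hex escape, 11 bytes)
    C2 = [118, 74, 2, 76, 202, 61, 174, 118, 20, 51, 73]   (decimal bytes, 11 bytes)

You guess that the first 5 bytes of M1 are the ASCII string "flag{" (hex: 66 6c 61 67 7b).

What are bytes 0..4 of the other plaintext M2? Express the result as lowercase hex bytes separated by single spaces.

f0 c6 fa b9 24

First, C1 ⊕ C2 = (M1 ⊕ K) ⊕ (M2 ⊕ K) = M1 ⊕ M2, so the key drops out. Then M2 = (M1 ⊕ M2) ⊕ M1 over the first 5 bytes.
byte 0: (e0 ⊕ 76) ⊕ 66 = 96 ⊕ 66 = f0
byte 1: (e0 ⊕ 4a) ⊕ 6c = aa ⊕ 6c = c6
byte 2: (99 ⊕ 02) ⊕ 61 = 9b ⊕ 61 = fa
byte 3: (92 ⊕ 4c) ⊕ 67 = de ⊕ 67 = b9
byte 4: (95 ⊕ ca) ⊕ 7b = 5f ⊕ 7b = 24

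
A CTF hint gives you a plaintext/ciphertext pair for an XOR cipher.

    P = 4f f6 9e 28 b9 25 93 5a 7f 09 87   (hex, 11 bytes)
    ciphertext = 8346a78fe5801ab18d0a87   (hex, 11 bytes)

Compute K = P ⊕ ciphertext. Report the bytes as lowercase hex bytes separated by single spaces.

Since ciphertext = P ⊕ K, XORing both sides with P gives K = P ⊕ ciphertext.
byte 0: 01001111 ^ 10000011 = 11001100
byte 1: 11110110 ^ 01000110 = 10110000
byte 2: 10011110 ^ 10100111 = 00111001
byte 3: 00101000 ^ 10001111 = 10100111
byte 4: 10111001 ^ 11100101 = 01011100
byte 5: 00100101 ^ 10000000 = 10100101
byte 6: 10010011 ^ 00011010 = 10001001
byte 7: 01011010 ^ 10110001 = 11101011
byte 8: 01111111 ^ 10001101 = 11110010
byte 9: 00001001 ^ 00001010 = 00000011
byte 10: 10000111 ^ 10000111 = 00000000

cc b0 39 a7 5c a5 89 eb f2 03 00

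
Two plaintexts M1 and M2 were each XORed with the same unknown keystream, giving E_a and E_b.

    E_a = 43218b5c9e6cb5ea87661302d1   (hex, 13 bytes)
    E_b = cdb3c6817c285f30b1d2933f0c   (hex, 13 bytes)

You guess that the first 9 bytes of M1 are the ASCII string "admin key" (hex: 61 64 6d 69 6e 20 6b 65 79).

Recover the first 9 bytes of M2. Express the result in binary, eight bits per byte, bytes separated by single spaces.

11101111 11110110 00100000 10110100 10001100 01100100 10000001 10111111 01001111

First, E_a ⊕ E_b = (M1 ⊕ K) ⊕ (M2 ⊕ K) = M1 ⊕ M2, so the key drops out. Then M2 = (M1 ⊕ M2) ⊕ M1 over the first 9 bytes.
byte 0: (43 ⊕ cd) ⊕ 61 = 8e ⊕ 61 = ef
byte 1: (21 ⊕ b3) ⊕ 64 = 92 ⊕ 64 = f6
byte 2: (8b ⊕ c6) ⊕ 6d = 4d ⊕ 6d = 20
byte 3: (5c ⊕ 81) ⊕ 69 = dd ⊕ 69 = b4
byte 4: (9e ⊕ 7c) ⊕ 6e = e2 ⊕ 6e = 8c
byte 5: (6c ⊕ 28) ⊕ 20 = 44 ⊕ 20 = 64
byte 6: (b5 ⊕ 5f) ⊕ 6b = ea ⊕ 6b = 81
byte 7: (ea ⊕ 30) ⊕ 65 = da ⊕ 65 = bf
byte 8: (87 ⊕ b1) ⊕ 79 = 36 ⊕ 79 = 4f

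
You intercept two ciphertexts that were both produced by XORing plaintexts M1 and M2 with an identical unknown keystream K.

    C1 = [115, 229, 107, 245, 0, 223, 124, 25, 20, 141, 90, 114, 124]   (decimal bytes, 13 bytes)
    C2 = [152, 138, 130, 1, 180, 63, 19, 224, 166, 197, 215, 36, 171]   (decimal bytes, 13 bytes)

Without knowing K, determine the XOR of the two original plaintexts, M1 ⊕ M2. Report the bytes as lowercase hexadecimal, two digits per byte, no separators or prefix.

eb6fe9f4b4e06ff9b2488d56d7

C1 ⊕ C2 = (M1 ⊕ K) ⊕ (M2 ⊕ K) = M1 ⊕ M2 — the shared key cancels under XOR.
01110011 XOR 10011000 = 11101011
11100101 XOR 10001010 = 01101111
01101011 XOR 10000010 = 11101001
11110101 XOR 00000001 = 11110100
00000000 XOR 10110100 = 10110100
11011111 XOR 00111111 = 11100000
01111100 XOR 00010011 = 01101111
00011001 XOR 11100000 = 11111001
00010100 XOR 10100110 = 10110010
10001101 XOR 11000101 = 01001000
01011010 XOR 11010111 = 10001101
01110010 XOR 00100100 = 01010110
01111100 XOR 10101011 = 11010111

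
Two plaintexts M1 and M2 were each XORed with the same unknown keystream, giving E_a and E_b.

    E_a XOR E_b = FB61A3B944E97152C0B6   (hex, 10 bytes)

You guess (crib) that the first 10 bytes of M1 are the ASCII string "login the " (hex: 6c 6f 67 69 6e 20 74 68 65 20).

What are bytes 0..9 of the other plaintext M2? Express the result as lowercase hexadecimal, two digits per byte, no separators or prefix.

Since E_a ⊕ E_b = M1 ⊕ M2, XORing with the guessed M1 bytes yields the corresponding M2 bytes: M2 = (E_a ⊕ E_b) ⊕ M1.
11111011 XOR 01101100 = 10010111
01100001 XOR 01101111 = 00001110
10100011 XOR 01100111 = 11000100
10111001 XOR 01101001 = 11010000
01000100 XOR 01101110 = 00101010
11101001 XOR 00100000 = 11001001
01110001 XOR 01110100 = 00000101
01010010 XOR 01101000 = 00111010
11000000 XOR 01100101 = 10100101
10110110 XOR 00100000 = 10010110

970ec4d02ac9053aa596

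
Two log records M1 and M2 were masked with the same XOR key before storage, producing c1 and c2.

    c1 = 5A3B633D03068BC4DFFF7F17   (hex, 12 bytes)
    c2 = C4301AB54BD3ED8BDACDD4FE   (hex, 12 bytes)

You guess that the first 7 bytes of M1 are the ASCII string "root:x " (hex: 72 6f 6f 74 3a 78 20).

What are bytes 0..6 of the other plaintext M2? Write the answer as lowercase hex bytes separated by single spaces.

ec 64 16 fc 72 ad 46

First, c1 ⊕ c2 = (M1 ⊕ K) ⊕ (M2 ⊕ K) = M1 ⊕ M2, so the key drops out. Then M2 = (M1 ⊕ M2) ⊕ M1 over the first 7 bytes.
byte 0: (5a XOR c4) XOR 72 = 9e XOR 72 = ec
byte 1: (3b XOR 30) XOR 6f = 0b XOR 6f = 64
byte 2: (63 XOR 1a) XOR 6f = 79 XOR 6f = 16
byte 3: (3d XOR b5) XOR 74 = 88 XOR 74 = fc
byte 4: (03 XOR 4b) XOR 3a = 48 XOR 3a = 72
byte 5: (06 XOR d3) XOR 78 = d5 XOR 78 = ad
byte 6: (8b XOR ed) XOR 20 = 66 XOR 20 = 46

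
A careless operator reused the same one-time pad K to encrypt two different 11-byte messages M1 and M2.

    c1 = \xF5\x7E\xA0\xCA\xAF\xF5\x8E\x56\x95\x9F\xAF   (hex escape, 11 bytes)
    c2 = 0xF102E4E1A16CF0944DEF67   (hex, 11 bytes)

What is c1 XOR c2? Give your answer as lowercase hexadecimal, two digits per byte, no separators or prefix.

c1 ⊕ c2 = (M1 ⊕ K) ⊕ (M2 ⊕ K) = M1 ⊕ M2 — the shared key cancels under XOR.
byte 0: f5 XOR f1 = 04
byte 1: 7e XOR 02 = 7c
byte 2: a0 XOR e4 = 44
byte 3: ca XOR e1 = 2b
byte 4: af XOR a1 = 0e
byte 5: f5 XOR 6c = 99
byte 6: 8e XOR f0 = 7e
byte 7: 56 XOR 94 = c2
byte 8: 95 XOR 4d = d8
byte 9: 9f XOR ef = 70
byte 10: af XOR 67 = c8

047c442b0e997ec2d870c8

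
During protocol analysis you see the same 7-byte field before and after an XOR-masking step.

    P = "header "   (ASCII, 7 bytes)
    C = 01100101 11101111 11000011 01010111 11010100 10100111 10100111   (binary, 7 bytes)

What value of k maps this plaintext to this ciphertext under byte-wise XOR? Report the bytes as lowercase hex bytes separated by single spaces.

0d 8a a2 33 b1 d5 87

Since C = P ⊕ k, XORing both sides with P gives k = P ⊕ C.
01101000 ^ 01100101 = 00001101
01100101 ^ 11101111 = 10001010
01100001 ^ 11000011 = 10100010
01100100 ^ 01010111 = 00110011
01100101 ^ 11010100 = 10110001
01110010 ^ 10100111 = 11010101
00100000 ^ 10100111 = 10000111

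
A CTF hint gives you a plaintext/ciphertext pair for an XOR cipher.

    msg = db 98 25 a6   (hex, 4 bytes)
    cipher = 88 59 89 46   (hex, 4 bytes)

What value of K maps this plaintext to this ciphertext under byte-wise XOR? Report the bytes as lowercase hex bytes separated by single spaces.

Since cipher = msg ⊕ K, XORing both sides with msg gives K = msg ⊕ cipher.
db ^ 88 = 53
98 ^ 59 = c1
25 ^ 89 = ac
a6 ^ 46 = e0

53 c1 ac e0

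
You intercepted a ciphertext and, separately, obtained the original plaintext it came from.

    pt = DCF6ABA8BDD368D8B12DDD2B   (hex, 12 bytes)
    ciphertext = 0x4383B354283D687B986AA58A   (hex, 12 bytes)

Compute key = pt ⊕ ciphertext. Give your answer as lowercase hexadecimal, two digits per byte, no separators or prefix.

Since ciphertext = pt ⊕ key, XORing both sides with pt gives key = pt ⊕ ciphertext.
dc ^ 43 = 9f
f6 ^ 83 = 75
ab ^ b3 = 18
a8 ^ 54 = fc
bd ^ 28 = 95
d3 ^ 3d = ee
68 ^ 68 = 00
d8 ^ 7b = a3
b1 ^ 98 = 29
2d ^ 6a = 47
dd ^ a5 = 78
2b ^ 8a = a1

9f7518fc95ee00a3294778a1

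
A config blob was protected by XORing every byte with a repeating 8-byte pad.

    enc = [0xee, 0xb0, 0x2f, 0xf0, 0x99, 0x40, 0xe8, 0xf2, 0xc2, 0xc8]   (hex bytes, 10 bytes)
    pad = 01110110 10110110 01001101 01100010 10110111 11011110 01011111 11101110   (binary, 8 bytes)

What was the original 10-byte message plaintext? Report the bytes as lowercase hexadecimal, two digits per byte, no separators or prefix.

The 8-byte key repeats, so the effective keystream is 76 b6 4d 62 b7 de 5f ee 76 b6.
byte 0: ee ^ 76 = 98
byte 1: b0 ^ b6 = 06
byte 2: 2f ^ 4d = 62
byte 3: f0 ^ 62 = 92
byte 4: 99 ^ b7 = 2e
byte 5: 40 ^ de = 9e
byte 6: e8 ^ 5f = b7
byte 7: f2 ^ ee = 1c
byte 8: c2 ^ 76 = b4
byte 9: c8 ^ b6 = 7e

980662922e9eb71cb47e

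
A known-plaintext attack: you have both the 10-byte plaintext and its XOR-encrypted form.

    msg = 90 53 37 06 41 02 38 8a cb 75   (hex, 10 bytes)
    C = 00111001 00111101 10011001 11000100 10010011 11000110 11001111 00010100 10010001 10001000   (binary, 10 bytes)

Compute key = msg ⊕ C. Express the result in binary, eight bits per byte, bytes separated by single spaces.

10101001 01101110 10101110 11000010 11010010 11000100 11110111 10011110 01011010 11111101

Since C = msg ⊕ key, XORing both sides with msg gives key = msg ⊕ C.
144 XOR  57 = 169
 83 XOR  61 = 110
 55 XOR 153 = 174
  6 XOR 196 = 194
 65 XOR 147 = 210
  2 XOR 198 = 196
 56 XOR 207 = 247
138 XOR  20 = 158
203 XOR 145 =  90
117 XOR 136 = 253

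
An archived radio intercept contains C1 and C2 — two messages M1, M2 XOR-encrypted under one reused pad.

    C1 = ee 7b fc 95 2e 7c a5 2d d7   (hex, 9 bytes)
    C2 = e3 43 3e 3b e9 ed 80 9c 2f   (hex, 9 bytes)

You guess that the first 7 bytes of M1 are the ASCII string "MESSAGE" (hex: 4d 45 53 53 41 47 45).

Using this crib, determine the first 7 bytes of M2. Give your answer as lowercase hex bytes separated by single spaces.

40 7d 91 fd 86 d6 60

First, C1 ⊕ C2 = (M1 ⊕ K) ⊕ (M2 ⊕ K) = M1 ⊕ M2, so the key drops out. Then M2 = (M1 ⊕ M2) ⊕ M1 over the first 7 bytes.
byte 0: (ee XOR e3) XOR 4d = 0d XOR 4d = 40
byte 1: (7b XOR 43) XOR 45 = 38 XOR 45 = 7d
byte 2: (fc XOR 3e) XOR 53 = c2 XOR 53 = 91
byte 3: (95 XOR 3b) XOR 53 = ae XOR 53 = fd
byte 4: (2e XOR e9) XOR 41 = c7 XOR 41 = 86
byte 5: (7c XOR ed) XOR 47 = 91 XOR 47 = d6
byte 6: (a5 XOR 80) XOR 45 = 25 XOR 45 = 60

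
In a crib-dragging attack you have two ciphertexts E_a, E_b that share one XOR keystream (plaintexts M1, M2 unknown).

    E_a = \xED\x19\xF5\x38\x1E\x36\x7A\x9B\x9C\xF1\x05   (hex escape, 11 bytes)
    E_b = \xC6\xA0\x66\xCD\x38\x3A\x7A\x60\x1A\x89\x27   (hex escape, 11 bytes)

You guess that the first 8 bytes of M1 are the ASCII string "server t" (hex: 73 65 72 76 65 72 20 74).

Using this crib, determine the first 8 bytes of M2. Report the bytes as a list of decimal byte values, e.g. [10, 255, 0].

[88, 220, 225, 131, 67, 126, 32, 143]

First, E_a ⊕ E_b = (M1 ⊕ K) ⊕ (M2 ⊕ K) = M1 ⊕ M2, so the key drops out. Then M2 = (M1 ⊕ M2) ⊕ M1 over the first 8 bytes.
byte 0: (ed XOR c6) XOR 73 = 2b XOR 73 = 58
byte 1: (19 XOR a0) XOR 65 = b9 XOR 65 = dc
byte 2: (f5 XOR 66) XOR 72 = 93 XOR 72 = e1
byte 3: (38 XOR cd) XOR 76 = f5 XOR 76 = 83
byte 4: (1e XOR 38) XOR 65 = 26 XOR 65 = 43
byte 5: (36 XOR 3a) XOR 72 = 0c XOR 72 = 7e
byte 6: (7a XOR 7a) XOR 20 = 00 XOR 20 = 20
byte 7: (9b XOR 60) XOR 74 = fb XOR 74 = 8f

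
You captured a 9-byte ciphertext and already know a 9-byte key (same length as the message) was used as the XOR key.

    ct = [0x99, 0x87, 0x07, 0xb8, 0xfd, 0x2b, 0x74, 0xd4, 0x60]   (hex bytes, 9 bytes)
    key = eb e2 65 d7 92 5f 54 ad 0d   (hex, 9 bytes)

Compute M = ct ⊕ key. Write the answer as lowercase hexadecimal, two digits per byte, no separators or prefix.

7265626f6f7420796d

byte 0: 153 ⊕ 235 = 114
byte 1: 135 ⊕ 226 = 101
byte 2:   7 ⊕ 101 =  98
byte 3: 184 ⊕ 215 = 111
byte 4: 253 ⊕ 146 = 111
byte 5:  43 ⊕  95 = 116
byte 6: 116 ⊕  84 =  32
byte 7: 212 ⊕ 173 = 121
byte 8:  96 ⊕  13 = 109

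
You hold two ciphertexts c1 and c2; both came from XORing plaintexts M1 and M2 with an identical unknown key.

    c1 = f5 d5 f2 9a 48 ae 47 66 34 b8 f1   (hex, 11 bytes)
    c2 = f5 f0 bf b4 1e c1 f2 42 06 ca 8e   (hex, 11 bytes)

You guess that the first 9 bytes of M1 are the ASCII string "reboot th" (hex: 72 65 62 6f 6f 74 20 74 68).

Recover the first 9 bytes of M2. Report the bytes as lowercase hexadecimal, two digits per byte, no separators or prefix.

First, c1 ⊕ c2 = (M1 ⊕ K) ⊕ (M2 ⊕ K) = M1 ⊕ M2, so the key drops out. Then M2 = (M1 ⊕ M2) ⊕ M1 over the first 9 bytes.
byte 0: (f5 ⊕ f5) ⊕ 72 = 00 ⊕ 72 = 72
byte 1: (d5 ⊕ f0) ⊕ 65 = 25 ⊕ 65 = 40
byte 2: (f2 ⊕ bf) ⊕ 62 = 4d ⊕ 62 = 2f
byte 3: (9a ⊕ b4) ⊕ 6f = 2e ⊕ 6f = 41
byte 4: (48 ⊕ 1e) ⊕ 6f = 56 ⊕ 6f = 39
byte 5: (ae ⊕ c1) ⊕ 74 = 6f ⊕ 74 = 1b
byte 6: (47 ⊕ f2) ⊕ 20 = b5 ⊕ 20 = 95
byte 7: (66 ⊕ 42) ⊕ 74 = 24 ⊕ 74 = 50
byte 8: (34 ⊕ 06) ⊕ 68 = 32 ⊕ 68 = 5a

72402f41391b95505a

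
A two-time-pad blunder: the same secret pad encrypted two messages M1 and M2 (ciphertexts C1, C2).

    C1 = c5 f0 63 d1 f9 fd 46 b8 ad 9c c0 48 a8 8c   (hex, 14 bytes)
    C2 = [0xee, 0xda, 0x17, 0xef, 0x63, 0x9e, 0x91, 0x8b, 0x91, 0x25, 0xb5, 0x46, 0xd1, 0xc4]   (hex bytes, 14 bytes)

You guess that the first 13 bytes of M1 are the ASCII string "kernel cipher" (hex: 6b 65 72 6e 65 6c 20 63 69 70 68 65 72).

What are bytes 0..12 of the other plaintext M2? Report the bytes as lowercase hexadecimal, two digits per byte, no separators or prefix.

404f0650ff0ff75055c91d6b0b

First, C1 ⊕ C2 = (M1 ⊕ K) ⊕ (M2 ⊕ K) = M1 ⊕ M2, so the key drops out. Then M2 = (M1 ⊕ M2) ⊕ M1 over the first 13 bytes.
byte 0: (c5 ^ ee) ^ 6b = 2b ^ 6b = 40
byte 1: (f0 ^ da) ^ 65 = 2a ^ 65 = 4f
byte 2: (63 ^ 17) ^ 72 = 74 ^ 72 = 06
byte 3: (d1 ^ ef) ^ 6e = 3e ^ 6e = 50
byte 4: (f9 ^ 63) ^ 65 = 9a ^ 65 = ff
byte 5: (fd ^ 9e) ^ 6c = 63 ^ 6c = 0f
byte 6: (46 ^ 91) ^ 20 = d7 ^ 20 = f7
byte 7: (b8 ^ 8b) ^ 63 = 33 ^ 63 = 50
byte 8: (ad ^ 91) ^ 69 = 3c ^ 69 = 55
byte 9: (9c ^ 25) ^ 70 = b9 ^ 70 = c9
byte 10: (c0 ^ b5) ^ 68 = 75 ^ 68 = 1d
byte 11: (48 ^ 46) ^ 65 = 0e ^ 65 = 6b
byte 12: (a8 ^ d1) ^ 72 = 79 ^ 72 = 0b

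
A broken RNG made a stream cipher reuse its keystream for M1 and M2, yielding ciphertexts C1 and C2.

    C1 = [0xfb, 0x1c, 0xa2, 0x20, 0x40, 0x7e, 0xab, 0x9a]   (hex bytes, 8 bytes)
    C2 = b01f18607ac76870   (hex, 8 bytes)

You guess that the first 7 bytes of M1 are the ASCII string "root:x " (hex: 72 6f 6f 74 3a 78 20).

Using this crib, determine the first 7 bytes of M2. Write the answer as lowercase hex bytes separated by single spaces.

39 6c d5 34 00 c1 e3

First, C1 ⊕ C2 = (M1 ⊕ K) ⊕ (M2 ⊕ K) = M1 ⊕ M2, so the key drops out. Then M2 = (M1 ⊕ M2) ⊕ M1 over the first 7 bytes.
byte 0: (fb ^ b0) ^ 72 = 4b ^ 72 = 39
byte 1: (1c ^ 1f) ^ 6f = 03 ^ 6f = 6c
byte 2: (a2 ^ 18) ^ 6f = ba ^ 6f = d5
byte 3: (20 ^ 60) ^ 74 = 40 ^ 74 = 34
byte 4: (40 ^ 7a) ^ 3a = 3a ^ 3a = 00
byte 5: (7e ^ c7) ^ 78 = b9 ^ 78 = c1
byte 6: (ab ^ 68) ^ 20 = c3 ^ 20 = e3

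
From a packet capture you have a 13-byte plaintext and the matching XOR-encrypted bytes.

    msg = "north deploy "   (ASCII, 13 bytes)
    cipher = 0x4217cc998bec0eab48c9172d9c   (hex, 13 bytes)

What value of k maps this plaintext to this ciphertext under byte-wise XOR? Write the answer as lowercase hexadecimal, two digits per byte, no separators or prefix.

2c78beede3cc6ace38a57854bc

Since cipher = msg ⊕ k, XORing both sides with msg gives k = msg ⊕ cipher.
110 XOR  66 =  44
111 XOR  23 = 120
114 XOR 204 = 190
116 XOR 153 = 237
104 XOR 139 = 227
 32 XOR 236 = 204
100 XOR  14 = 106
101 XOR 171 = 206
112 XOR  72 =  56
108 XOR 201 = 165
111 XOR  23 = 120
121 XOR  45 =  84
 32 XOR 156 = 188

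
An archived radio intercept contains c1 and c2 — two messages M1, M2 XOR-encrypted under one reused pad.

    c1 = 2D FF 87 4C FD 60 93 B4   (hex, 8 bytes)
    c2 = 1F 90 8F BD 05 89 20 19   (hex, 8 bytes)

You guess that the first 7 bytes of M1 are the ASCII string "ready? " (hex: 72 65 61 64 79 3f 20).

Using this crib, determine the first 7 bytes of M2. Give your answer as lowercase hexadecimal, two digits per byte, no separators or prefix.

400a699581d693

First, c1 ⊕ c2 = (M1 ⊕ K) ⊕ (M2 ⊕ K) = M1 ⊕ M2, so the key drops out. Then M2 = (M1 ⊕ M2) ⊕ M1 over the first 7 bytes.
byte 0: (2d xor 1f) xor 72 = 32 xor 72 = 40
byte 1: (ff xor 90) xor 65 = 6f xor 65 = 0a
byte 2: (87 xor 8f) xor 61 = 08 xor 61 = 69
byte 3: (4c xor bd) xor 64 = f1 xor 64 = 95
byte 4: (fd xor 05) xor 79 = f8 xor 79 = 81
byte 5: (60 xor 89) xor 3f = e9 xor 3f = d6
byte 6: (93 xor 20) xor 20 = b3 xor 20 = 93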